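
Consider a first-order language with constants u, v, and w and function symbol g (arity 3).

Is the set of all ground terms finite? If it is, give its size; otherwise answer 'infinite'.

The signature has at least one function symbol (g, arity 3) and at least one constant (u).
Iterating g gives infinitely many distinct ground terms: u, g(u, u, u), g(g(u, u, u), g(u, u, u), g(u, u, u)), ...
So the Herbrand universe is infinite.

infinite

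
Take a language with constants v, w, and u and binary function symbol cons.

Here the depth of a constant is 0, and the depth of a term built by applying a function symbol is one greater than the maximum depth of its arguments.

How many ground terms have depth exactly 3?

21465

Let N_k count ground terms of depth at most k. Each non-constant term of depth ≤ k is some function symbol applied to depth-≤(k−1) arguments, giving N_k = 3 + N_{k-1}^2.
N_0 = 3
N_1 = 3 + 3^2 = 12
N_2 = 3 + 12^2 = 147
N_3 = 3 + 147^2 = 21612
Terms of depth exactly 3: N_3 − N_2 = 21612 − 147 = 21465.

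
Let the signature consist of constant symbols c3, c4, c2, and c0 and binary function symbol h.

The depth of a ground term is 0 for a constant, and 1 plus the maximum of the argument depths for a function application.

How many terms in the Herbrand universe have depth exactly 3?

162816

Write N_k for the number of ground terms of depth ≤ k. A term of depth ≤ k is either a constant or a function symbol applied to arguments of depth ≤ k−1, so N_k = 4 + N_{k-1}^2.
N_0 = 4
N_1 = 4 + 4^2 = 20
N_2 = 4 + 20^2 = 404
N_3 = 4 + 404^2 = 163220
Terms of depth exactly 3: N_3 − N_2 = 163220 − 404 = 162816.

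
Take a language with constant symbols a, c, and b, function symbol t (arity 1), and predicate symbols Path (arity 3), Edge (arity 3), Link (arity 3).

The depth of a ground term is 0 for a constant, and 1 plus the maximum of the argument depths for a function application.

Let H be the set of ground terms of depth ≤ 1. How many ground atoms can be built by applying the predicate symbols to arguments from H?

648

First count ground terms of depth ≤ 1.
Let N_k = |{terms of depth ≤ k}|. Then N_0 = 3 and N_k = 3 + N_{k-1} for k ≥ 1 (one summand per function symbol, arity giving the exponent).
N_0 = 3
N_1 = 3 + 3 = 6
Explicitly: a, c, b, t(a), t(c), t(b).
So |H| = 6.
Ground atoms are formed by filling each argument slot of a predicate with a term from H, so an r-ary predicate gives |H|^r atoms:
  Path: 6^3 = 216;  Edge: 6^3 = 216;  Link: 6^3 = 216
Total ground atoms: 216 + 216 + 216 = 648.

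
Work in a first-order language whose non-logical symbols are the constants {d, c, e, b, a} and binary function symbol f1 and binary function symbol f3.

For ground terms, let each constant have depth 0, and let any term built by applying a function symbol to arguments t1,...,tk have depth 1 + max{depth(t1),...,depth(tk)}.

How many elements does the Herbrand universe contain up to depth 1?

If N_k denotes the number of depth-≤k ground terms, the 5 constants give N_0 = 5, and each function symbol of arity r contributes N_{k-1}^r new terms at level k: N_k = 5 + N_{k-1}^2 + N_{k-1}^2.
N_0 = 5
N_1 = 5 + 5^2 + 5^2 = 55

55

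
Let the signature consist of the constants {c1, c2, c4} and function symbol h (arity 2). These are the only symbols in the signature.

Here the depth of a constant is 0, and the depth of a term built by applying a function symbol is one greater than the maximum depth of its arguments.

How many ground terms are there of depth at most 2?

147

Let N_k = |{terms of depth ≤ k}|. Then N_0 = 3 and N_k = 3 + N_{k-1}^2 for k ≥ 1 (one summand per function symbol, arity giving the exponent).
N_0 = 3
N_1 = 3 + 3^2 = 12
N_2 = 3 + 12^2 = 147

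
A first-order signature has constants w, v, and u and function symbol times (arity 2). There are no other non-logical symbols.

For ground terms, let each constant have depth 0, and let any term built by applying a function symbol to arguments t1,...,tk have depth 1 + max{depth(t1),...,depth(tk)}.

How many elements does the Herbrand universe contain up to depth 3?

If N_k denotes the number of depth-≤k ground terms, the 3 constants give N_0 = 3, and each function symbol of arity r contributes N_{k-1}^r new terms at level k: N_k = 3 + N_{k-1}^2.
N_0 = 3
N_1 = 3 + 3^2 = 12
N_2 = 3 + 12^2 = 147
N_3 = 3 + 147^2 = 21612

21612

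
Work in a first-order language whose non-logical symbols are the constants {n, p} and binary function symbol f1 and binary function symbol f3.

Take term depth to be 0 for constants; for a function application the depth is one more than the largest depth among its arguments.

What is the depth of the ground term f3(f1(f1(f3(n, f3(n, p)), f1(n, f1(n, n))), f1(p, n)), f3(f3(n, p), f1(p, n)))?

depth(f3(n, p)) = 1 + max(0, 0) = 1
depth(f3(n, f3(n, p))) = 1 + max(0, 1) = 2
depth(f1(n, n)) = 1 + max(0, 0) = 1
depth(f1(n, f1(n, n))) = 1 + max(0, 1) = 2
depth(f1(f3(n, f3(n, p)), f1(n, f1(n, n)))) = 1 + max(2, 2) = 3
depth(f1(p, n)) = 1 + max(0, 0) = 1
depth(f1(f1(f3(n, f3(n, p)), f1(n, f1(n, n))), f1(p, n))) = 1 + max(3, 1) = 4
depth(f3(f3(n, p), f1(p, n))) = 1 + max(1, 1) = 2
depth(f3(f1(f1(f3(n, f3(n, p)), f1(n, f1(n, n))), f1(p, n)), f3(f3(n, p), f1(p, n)))) = 1 + max(4, 2) = 5

5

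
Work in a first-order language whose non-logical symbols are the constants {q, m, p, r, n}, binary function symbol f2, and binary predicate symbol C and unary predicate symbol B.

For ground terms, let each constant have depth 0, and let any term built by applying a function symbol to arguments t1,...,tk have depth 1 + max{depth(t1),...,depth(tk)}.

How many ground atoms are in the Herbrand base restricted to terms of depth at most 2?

819930

First count ground terms of depth ≤ 2.
Write N_k for the number of ground terms of depth ≤ k. A term of depth ≤ k is either a constant or a function symbol applied to arguments of depth ≤ k−1, so N_k = 5 + N_{k-1}^2.
N_0 = 5
N_1 = 5 + 5^2 = 30
N_2 = 5 + 30^2 = 905
So |H| = 905.
Each predicate of arity r yields |H|^r ground atoms (one per choice of an r-tuple from H):
  C: 905^2 = 819025;  B: 905
Total ground atoms: 819025 + 905 = 819930.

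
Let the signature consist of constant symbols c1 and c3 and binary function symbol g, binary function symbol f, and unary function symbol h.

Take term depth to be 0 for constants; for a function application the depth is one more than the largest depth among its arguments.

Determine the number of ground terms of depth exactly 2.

Let N_k = |{terms of depth ≤ k}|. Then N_0 = 2 and N_k = 2 + N_{k-1}^2 + N_{k-1}^2 + N_{k-1} for k ≥ 1 (one summand per function symbol, arity giving the exponent).
N_0 = 2
N_1 = 2 + 2^2 + 2^2 + 2 = 12
N_2 = 2 + 12^2 + 12^2 + 12 = 302
Terms of depth exactly 2: N_2 − N_1 = 302 − 12 = 290.

290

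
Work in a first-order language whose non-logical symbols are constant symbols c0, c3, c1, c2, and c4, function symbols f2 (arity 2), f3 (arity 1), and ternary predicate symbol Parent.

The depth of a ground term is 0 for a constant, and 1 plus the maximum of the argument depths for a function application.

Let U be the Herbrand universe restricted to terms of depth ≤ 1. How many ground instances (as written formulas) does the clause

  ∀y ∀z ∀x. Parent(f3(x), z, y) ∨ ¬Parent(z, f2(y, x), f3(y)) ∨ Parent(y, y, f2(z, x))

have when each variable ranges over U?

42875

Ground terms of depth ≤ 1:
  Count level by level. With function symbols f2/2, f3/1, the terms of depth ≤ k are the 5 constants together with each function applied to depth-≤(k−1) tuples, so N_k = 5 + N_{k-1}^2 + N_{k-1}.
  N_0 = 5
  N_1 = 5 + 5^2 + 5 = 35
So there are 35 ground terms available for substitution.
The body mentions every one of the 3 quantified variables; since ground terms form a free algebra, no two substitutions collapse to the same formula.
Number of ground instances = 35^3 = 42875.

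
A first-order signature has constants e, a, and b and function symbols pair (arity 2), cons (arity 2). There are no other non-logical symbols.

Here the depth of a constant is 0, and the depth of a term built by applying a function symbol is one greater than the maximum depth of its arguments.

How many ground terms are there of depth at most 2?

885

Let N_k count ground terms of depth at most k. Each non-constant term of depth ≤ k is some function symbol applied to depth-≤(k−1) arguments, giving N_k = 3 + N_{k-1}^2 + N_{k-1}^2.
N_0 = 3
N_1 = 3 + 3^2 + 3^2 = 21
N_2 = 3 + 21^2 + 21^2 = 885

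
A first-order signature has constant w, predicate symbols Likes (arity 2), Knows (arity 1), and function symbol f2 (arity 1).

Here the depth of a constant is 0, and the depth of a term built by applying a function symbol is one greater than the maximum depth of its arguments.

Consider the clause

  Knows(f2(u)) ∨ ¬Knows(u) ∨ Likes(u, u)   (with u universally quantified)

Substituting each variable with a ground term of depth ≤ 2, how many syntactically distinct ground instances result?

Ground terms of depth ≤ 2:
  Count level by level. With function symbols f2/1, the terms of depth ≤ k are the 1 constant together with each function applied to depth-≤(k−1) tuples, so N_k = 1 + N_{k-1}.
  N_0 = 1
  N_1 = 1 + 1 = 2
  N_2 = 1 + 2 = 3
So there are 3 ground terms available for substitution.
There is 1 variable to instantiate (u),  occurring in at least one literal, so different choices give different ground instances.
Number of ground instances = 3.

3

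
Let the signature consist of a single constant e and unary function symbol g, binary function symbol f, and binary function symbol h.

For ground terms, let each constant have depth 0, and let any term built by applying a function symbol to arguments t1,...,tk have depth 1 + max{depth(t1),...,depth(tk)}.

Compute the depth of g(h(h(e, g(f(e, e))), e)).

5

depth(f(e, e)) = 1 + max(0, 0) = 1
depth(g(f(e, e))) = 1 + depth(f(e, e)) = 1 + 1 = 2
depth(h(e, g(f(e, e)))) = 1 + max(0, 2) = 3
depth(h(h(e, g(f(e, e))), e)) = 1 + max(3, 0) = 4
depth(g(h(h(e, g(f(e, e))), e))) = 1 + depth(h(h(e, g(f(e, e))), e)) = 1 + 4 = 5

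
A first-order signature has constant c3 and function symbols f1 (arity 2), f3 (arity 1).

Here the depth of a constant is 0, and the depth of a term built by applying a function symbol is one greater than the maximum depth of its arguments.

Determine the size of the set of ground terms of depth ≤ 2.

Write N_k for the number of ground terms of depth ≤ k. A term of depth ≤ k is either a constant or a function symbol applied to arguments of depth ≤ k−1, so N_k = 1 + N_{k-1}^2 + N_{k-1}.
N_0 = 1
N_1 = 1 + 1^2 + 1 = 3
N_2 = 1 + 3^2 + 3 = 13

13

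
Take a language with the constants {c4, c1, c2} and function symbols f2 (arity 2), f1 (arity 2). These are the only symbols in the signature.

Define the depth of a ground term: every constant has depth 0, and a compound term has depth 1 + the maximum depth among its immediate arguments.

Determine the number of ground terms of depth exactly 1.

18

Count level by level. With function symbols f2/2, f1/2, the terms of depth ≤ k are the 3 constants together with each function applied to depth-≤(k−1) tuples, so N_k = 3 + N_{k-1}^2 + N_{k-1}^2.
N_0 = 3
N_1 = 3 + 3^2 + 3^2 = 21
Terms of depth exactly 1: N_1 − N_0 = 21 − 3 = 18.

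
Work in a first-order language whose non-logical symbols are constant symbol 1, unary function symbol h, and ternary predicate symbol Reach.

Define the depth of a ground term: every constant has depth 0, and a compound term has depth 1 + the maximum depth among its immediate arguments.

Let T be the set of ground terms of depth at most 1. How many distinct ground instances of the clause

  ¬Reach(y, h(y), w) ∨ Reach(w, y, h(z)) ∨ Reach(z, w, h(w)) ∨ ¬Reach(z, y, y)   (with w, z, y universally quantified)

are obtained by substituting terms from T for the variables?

8

Ground terms of depth ≤ 1:
  Write N_k for the number of ground terms of depth ≤ k. A term of depth ≤ k is either a constant or a function symbol applied to arguments of depth ≤ k−1, so N_k = 1 + N_{k-1}.
  N_0 = 1
  N_1 = 1 + 1 = 2
  Explicitly: 1, h(1).
So there are 2 ground terms available for substitution.
Each of w, z, y ranges independently over the available ground terms, and distinct assignments produce distinct instances.
Number of ground instances = 2^3 = 8.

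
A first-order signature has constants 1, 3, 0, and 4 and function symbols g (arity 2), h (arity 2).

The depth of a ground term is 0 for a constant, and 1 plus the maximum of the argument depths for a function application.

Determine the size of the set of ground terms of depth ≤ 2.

Let N_k = |{terms of depth ≤ k}|. Then N_0 = 4 and N_k = 4 + N_{k-1}^2 + N_{k-1}^2 for k ≥ 1 (one summand per function symbol, arity giving the exponent).
N_0 = 4
N_1 = 4 + 4^2 + 4^2 = 36
N_2 = 4 + 36^2 + 36^2 = 2596

2596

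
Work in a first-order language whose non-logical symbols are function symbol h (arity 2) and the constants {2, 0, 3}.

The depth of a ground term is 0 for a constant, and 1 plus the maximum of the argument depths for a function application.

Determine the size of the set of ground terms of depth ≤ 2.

Let N_k count ground terms of depth at most k. Each non-constant term of depth ≤ k is some function symbol applied to depth-≤(k−1) arguments, giving N_k = 3 + N_{k-1}^2.
N_0 = 3
N_1 = 3 + 3^2 = 12
N_2 = 3 + 12^2 = 147

147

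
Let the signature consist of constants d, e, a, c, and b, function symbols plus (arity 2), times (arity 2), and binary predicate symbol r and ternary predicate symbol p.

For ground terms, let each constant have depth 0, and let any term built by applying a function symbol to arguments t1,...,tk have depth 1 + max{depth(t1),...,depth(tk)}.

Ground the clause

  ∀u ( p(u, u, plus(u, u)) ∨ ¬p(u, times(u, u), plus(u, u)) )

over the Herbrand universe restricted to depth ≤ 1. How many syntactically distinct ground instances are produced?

Ground terms of depth ≤ 1:
  Let N_k count ground terms of depth at most k. Each non-constant term of depth ≤ k is some function symbol applied to depth-≤(k−1) arguments, giving N_k = 5 + N_{k-1}^2 + N_{k-1}^2.
  N_0 = 5
  N_1 = 5 + 5^2 + 5^2 = 55
So there are 55 ground terms available for substitution.
There is 1 variable to instantiate (u),  occurring in at least one literal, so different choices give different ground instances.
Number of ground instances = 55.

55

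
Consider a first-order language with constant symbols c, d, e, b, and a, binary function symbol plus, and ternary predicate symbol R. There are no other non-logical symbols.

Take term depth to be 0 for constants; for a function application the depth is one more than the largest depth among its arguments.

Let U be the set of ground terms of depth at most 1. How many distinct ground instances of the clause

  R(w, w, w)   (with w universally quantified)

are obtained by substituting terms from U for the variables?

30

Ground terms of depth ≤ 1:
  If N_k denotes the number of depth-≤k ground terms, the 5 constants give N_0 = 5, and each function symbol of arity r contributes N_{k-1}^r new terms at level k: N_k = 5 + N_{k-1}^2.
  N_0 = 5
  N_1 = 5 + 5^2 = 30
So there are 30 ground terms available for substitution.
The variable w ranges independently over the available ground terms, and distinct assignments produce distinct instances.
Number of ground instances = 30.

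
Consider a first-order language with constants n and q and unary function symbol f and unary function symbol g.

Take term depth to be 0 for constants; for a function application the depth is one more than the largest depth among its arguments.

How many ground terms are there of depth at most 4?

62

If N_k denotes the number of depth-≤k ground terms, the 2 constants give N_0 = 2, and each function symbol of arity r contributes N_{k-1}^r new terms at level k: N_k = 2 + N_{k-1} + N_{k-1}.
N_0 = 2
N_1 = 2 + 2 + 2 = 6
N_2 = 2 + 6 + 6 = 14
N_3 = 2 + 14 + 14 = 30
N_4 = 2 + 30 + 30 = 62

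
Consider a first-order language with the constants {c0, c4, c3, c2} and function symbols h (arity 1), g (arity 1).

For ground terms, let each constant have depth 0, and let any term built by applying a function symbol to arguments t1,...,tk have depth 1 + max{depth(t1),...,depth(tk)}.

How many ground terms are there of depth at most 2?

28

Let N_k = |{terms of depth ≤ k}|. Then N_0 = 4 and N_k = 4 + N_{k-1} + N_{k-1} for k ≥ 1 (one summand per function symbol, arity giving the exponent).
N_0 = 4
N_1 = 4 + 4 + 4 = 12
N_2 = 4 + 12 + 12 = 28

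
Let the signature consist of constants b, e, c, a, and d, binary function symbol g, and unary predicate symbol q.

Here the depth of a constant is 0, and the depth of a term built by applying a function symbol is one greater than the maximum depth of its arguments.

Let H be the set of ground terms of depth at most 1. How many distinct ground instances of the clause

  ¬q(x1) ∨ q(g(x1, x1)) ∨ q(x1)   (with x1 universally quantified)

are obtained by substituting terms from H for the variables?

30

Ground terms of depth ≤ 1:
  Let N_k count ground terms of depth at most k. Each non-constant term of depth ≤ k is some function symbol applied to depth-≤(k−1) arguments, giving N_k = 5 + N_{k-1}^2.
  N_0 = 5
  N_1 = 5 + 5^2 = 30
So there are 30 ground terms available for substitution.
The body mentions the single quantified variable x1; since ground terms form a free algebra, no two substitutions collapse to the same formula.
Number of ground instances = 30.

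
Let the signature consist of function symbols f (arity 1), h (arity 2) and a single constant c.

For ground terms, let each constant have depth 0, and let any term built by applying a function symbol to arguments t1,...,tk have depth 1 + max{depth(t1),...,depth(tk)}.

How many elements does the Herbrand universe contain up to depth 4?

33673

Let N_k count ground terms of depth at most k. Each non-constant term of depth ≤ k is some function symbol applied to depth-≤(k−1) arguments, giving N_k = 1 + N_{k-1} + N_{k-1}^2.
N_0 = 1
N_1 = 1 + 1 + 1^2 = 3
N_2 = 1 + 3 + 3^2 = 13
N_3 = 1 + 13 + 13^2 = 183
N_4 = 1 + 183 + 183^2 = 33673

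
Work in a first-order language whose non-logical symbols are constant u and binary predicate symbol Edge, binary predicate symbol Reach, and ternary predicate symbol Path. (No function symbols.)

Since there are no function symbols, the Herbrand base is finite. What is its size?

3

With no function symbols, the Herbrand universe is just the 1 constant.
Ground atoms per predicate: Edge: 1^2 = 1, Reach: 1^2 = 1, Path: 1^3 = 1.
Herbrand base size = 1 + 1 + 1 = 3.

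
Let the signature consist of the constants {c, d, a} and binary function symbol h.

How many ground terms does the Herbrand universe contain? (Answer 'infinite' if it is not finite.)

infinite

The signature has at least one function symbol (h, arity 2) and at least one constant (c).
Iterating h gives infinitely many distinct ground terms: c, h(c, c), h(h(c, c), h(c, c)), ...
So the Herbrand universe is infinite.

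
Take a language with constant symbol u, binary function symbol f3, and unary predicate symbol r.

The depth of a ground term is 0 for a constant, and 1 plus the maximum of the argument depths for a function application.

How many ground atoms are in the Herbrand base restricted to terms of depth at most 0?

1

First count ground terms of depth ≤ 0.
Write N_k for the number of ground terms of depth ≤ k. A term of depth ≤ k is either a constant or a function symbol applied to arguments of depth ≤ k−1, so N_k = 1 + N_{k-1}^2.
N_0 = 1
Explicitly: u.
So |H| = 1.
For each predicate symbol, the number of ground atoms is |H| raised to its arity; summing:
  r: 1
Total ground atoms: 1.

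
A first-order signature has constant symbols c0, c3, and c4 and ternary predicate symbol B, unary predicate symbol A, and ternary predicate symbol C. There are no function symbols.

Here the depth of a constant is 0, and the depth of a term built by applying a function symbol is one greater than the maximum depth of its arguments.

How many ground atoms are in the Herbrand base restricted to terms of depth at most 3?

First count ground terms of depth ≤ 3.
With no function symbols every ground term is a constant, so there are exactly 3 ground terms at every depth bound.
N_0 = 3
N_1 = 3
N_2 = 3
N_3 = 3
So |H| = 3.
For each predicate symbol, the number of ground atoms is |H| raised to its arity; summing:
  B: 3^3 = 27;  A: 3;  C: 3^3 = 27
Total ground atoms: 27 + 3 + 27 = 57.

57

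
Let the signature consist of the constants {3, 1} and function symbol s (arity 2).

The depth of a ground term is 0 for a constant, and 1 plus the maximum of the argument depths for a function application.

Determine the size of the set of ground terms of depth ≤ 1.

6

Let N_k = |{terms of depth ≤ k}|. Then N_0 = 2 and N_k = 2 + N_{k-1}^2 for k ≥ 1 (one summand per function symbol, arity giving the exponent).
N_0 = 2
N_1 = 2 + 2^2 = 6
Explicitly: 3, 1, s(3, 3), s(3, 1), s(1, 3), s(1, 1).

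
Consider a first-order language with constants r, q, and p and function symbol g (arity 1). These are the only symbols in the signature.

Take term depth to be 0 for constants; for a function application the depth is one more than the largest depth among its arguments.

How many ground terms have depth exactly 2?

3

If N_k denotes the number of depth-≤k ground terms, the 3 constants give N_0 = 3, and each function symbol of arity r contributes N_{k-1}^r new terms at level k: N_k = 3 + N_{k-1}.
N_0 = 3
N_1 = 3 + 3 = 6
N_2 = 3 + 6 = 9
Terms of depth exactly 2: N_2 − N_1 = 9 − 6 = 3.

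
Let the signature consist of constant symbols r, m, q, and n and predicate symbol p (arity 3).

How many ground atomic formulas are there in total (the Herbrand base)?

64

With no function symbols, the Herbrand universe is just the 4 constants.
Ground atoms per predicate: p: 4^3 = 64.
Herbrand base size = 64 = 64.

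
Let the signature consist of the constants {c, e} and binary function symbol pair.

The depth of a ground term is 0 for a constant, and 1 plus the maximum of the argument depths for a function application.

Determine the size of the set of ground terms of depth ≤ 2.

38

Count level by level. With function symbols pair/2, the terms of depth ≤ k are the 2 constants together with each function applied to depth-≤(k−1) tuples, so N_k = 2 + N_{k-1}^2.
N_0 = 2
N_1 = 2 + 2^2 = 6
N_2 = 2 + 6^2 = 38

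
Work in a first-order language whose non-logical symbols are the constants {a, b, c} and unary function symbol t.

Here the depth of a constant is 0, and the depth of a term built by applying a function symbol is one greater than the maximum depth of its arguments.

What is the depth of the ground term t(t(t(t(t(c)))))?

5

depth(t(c)) = 1 + depth(c) = 1 + 0 = 1
depth(t(t(c))) = 1 + depth(t(c)) = 1 + 1 = 2
depth(t(t(t(c)))) = 1 + depth(t(t(c))) = 1 + 2 = 3
depth(t(t(t(t(c))))) = 1 + depth(t(t(t(c)))) = 1 + 3 = 4
depth(t(t(t(t(t(c)))))) = 1 + depth(t(t(t(t(c))))) = 1 + 4 = 5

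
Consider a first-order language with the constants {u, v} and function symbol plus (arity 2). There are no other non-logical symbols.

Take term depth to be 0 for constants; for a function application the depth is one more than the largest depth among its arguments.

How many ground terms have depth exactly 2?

Count level by level. With function symbols plus/2, the terms of depth ≤ k are the 2 constants together with each function applied to depth-≤(k−1) tuples, so N_k = 2 + N_{k-1}^2.
N_0 = 2
N_1 = 2 + 2^2 = 6
N_2 = 2 + 6^2 = 38
Terms of depth exactly 2: N_2 − N_1 = 38 − 6 = 32.

32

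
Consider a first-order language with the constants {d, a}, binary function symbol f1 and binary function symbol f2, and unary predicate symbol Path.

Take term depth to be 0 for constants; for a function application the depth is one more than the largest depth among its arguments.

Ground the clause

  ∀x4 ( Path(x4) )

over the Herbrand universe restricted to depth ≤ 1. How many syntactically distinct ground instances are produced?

Ground terms of depth ≤ 1:
  Count level by level. With function symbols f1/2, f2/2, the terms of depth ≤ k are the 2 constants together with each function applied to depth-≤(k−1) tuples, so N_k = 2 + N_{k-1}^2 + N_{k-1}^2.
  N_0 = 2
  N_1 = 2 + 2^2 + 2^2 = 10
So there are 10 ground terms available for substitution.
The variable x4 ranges independently over the available ground terms, and distinct assignments produce distinct instances.
Number of ground instances = 10.

10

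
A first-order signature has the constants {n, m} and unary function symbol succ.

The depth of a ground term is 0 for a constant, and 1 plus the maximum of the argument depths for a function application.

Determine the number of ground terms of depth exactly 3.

2

Let N_k = |{terms of depth ≤ k}|. Then N_0 = 2 and N_k = 2 + N_{k-1} for k ≥ 1 (one summand per function symbol, arity giving the exponent).
N_0 = 2
N_1 = 2 + 2 = 4
N_2 = 2 + 4 = 6
N_3 = 2 + 6 = 8
Terms of depth exactly 3: N_3 − N_2 = 8 − 6 = 2.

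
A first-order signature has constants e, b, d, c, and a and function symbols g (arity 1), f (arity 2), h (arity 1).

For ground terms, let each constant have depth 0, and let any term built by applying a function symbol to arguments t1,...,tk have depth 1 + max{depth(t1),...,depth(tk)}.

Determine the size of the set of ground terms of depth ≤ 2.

1685

Write N_k for the number of ground terms of depth ≤ k. A term of depth ≤ k is either a constant or a function symbol applied to arguments of depth ≤ k−1, so N_k = 5 + N_{k-1} + N_{k-1}^2 + N_{k-1}.
N_0 = 5
N_1 = 5 + 5 + 5^2 + 5 = 40
N_2 = 5 + 40 + 40^2 + 40 = 1685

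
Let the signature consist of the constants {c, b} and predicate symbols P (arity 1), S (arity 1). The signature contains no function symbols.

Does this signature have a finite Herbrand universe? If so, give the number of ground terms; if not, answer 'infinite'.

2

There are no function symbols, so every ground term is one of the 2 constants.
The Herbrand universe is {c, b}, which is finite with 2 elements.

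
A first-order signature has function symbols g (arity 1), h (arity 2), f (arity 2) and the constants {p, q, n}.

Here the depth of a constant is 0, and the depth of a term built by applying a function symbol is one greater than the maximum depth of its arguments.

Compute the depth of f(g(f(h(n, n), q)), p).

depth(h(n, n)) = 1 + max(0, 0) = 1
depth(f(h(n, n), q)) = 1 + max(1, 0) = 2
depth(g(f(h(n, n), q))) = 1 + depth(f(h(n, n), q)) = 1 + 2 = 3
depth(f(g(f(h(n, n), q)), p)) = 1 + max(3, 0) = 4

4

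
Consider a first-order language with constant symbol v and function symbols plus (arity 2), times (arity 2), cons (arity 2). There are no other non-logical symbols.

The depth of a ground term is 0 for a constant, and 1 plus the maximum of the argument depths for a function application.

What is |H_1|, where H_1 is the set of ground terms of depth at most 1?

Write N_k for the number of ground terms of depth ≤ k. A term of depth ≤ k is either a constant or a function symbol applied to arguments of depth ≤ k−1, so N_k = 1 + N_{k-1}^2 + N_{k-1}^2 + N_{k-1}^2.
N_0 = 1
N_1 = 1 + 1^2 + 1^2 + 1^2 = 4
Explicitly: v, plus(v, v), times(v, v), cons(v, v).

4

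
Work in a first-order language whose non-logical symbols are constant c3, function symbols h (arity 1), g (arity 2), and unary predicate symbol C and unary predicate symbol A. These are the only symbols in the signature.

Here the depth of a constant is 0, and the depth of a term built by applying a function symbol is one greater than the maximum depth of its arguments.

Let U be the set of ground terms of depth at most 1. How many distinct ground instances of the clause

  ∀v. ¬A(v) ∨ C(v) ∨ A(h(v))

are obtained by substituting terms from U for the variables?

Ground terms of depth ≤ 1:
  Count level by level. With function symbols h/1, g/2, the terms of depth ≤ k are the 1 constant together with each function applied to depth-≤(k−1) tuples, so N_k = 1 + N_{k-1} + N_{k-1}^2.
  N_0 = 1
  N_1 = 1 + 1 + 1^2 = 3
  Explicitly: c3, h(c3), g(c3, c3).
So there are 3 ground terms available for substitution.
The clause has 1 distinct variable (v), which appears in the body. In the free term algebra distinct substitutions yield syntactically distinct ground instances.
Number of ground instances = 3.

3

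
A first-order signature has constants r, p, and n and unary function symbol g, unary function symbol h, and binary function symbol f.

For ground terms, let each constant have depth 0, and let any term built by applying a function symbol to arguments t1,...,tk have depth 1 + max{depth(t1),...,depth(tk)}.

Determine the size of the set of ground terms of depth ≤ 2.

363

Let N_k count ground terms of depth at most k. Each non-constant term of depth ≤ k is some function symbol applied to depth-≤(k−1) arguments, giving N_k = 3 + N_{k-1} + N_{k-1} + N_{k-1}^2.
N_0 = 3
N_1 = 3 + 3 + 3 + 3^2 = 18
N_2 = 3 + 18 + 18 + 18^2 = 363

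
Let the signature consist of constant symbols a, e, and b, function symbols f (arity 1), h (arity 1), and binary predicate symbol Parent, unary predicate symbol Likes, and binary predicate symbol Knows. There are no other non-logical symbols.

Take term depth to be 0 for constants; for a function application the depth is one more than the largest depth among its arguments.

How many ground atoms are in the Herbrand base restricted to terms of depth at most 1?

First count ground terms of depth ≤ 1.
Count level by level. With function symbols f/1, h/1, the terms of depth ≤ k are the 3 constants together with each function applied to depth-≤(k−1) tuples, so N_k = 3 + N_{k-1} + N_{k-1}.
N_0 = 3
N_1 = 3 + 3 + 3 = 9
Explicitly: a, e, b, f(a), f(e), f(b), h(a), h(e), h(b).
So |H| = 9.
A ground atom is a predicate applied to a tuple of terms from H, so the count is the sum over predicates of |H|^arity:
  Parent: 9^2 = 81;  Likes: 9;  Knows: 9^2 = 81
Total ground atoms: 81 + 9 + 81 = 171.

171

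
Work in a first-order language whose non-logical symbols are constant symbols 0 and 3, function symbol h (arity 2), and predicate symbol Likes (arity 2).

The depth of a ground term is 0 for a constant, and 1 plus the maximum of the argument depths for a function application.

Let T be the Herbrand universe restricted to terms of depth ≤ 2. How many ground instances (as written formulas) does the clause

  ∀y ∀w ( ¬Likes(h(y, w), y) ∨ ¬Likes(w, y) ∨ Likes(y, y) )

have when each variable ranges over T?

1444

Ground terms of depth ≤ 2:
  Let N_k = |{terms of depth ≤ k}|. Then N_0 = 2 and N_k = 2 + N_{k-1}^2 for k ≥ 1 (one summand per function symbol, arity giving the exponent).
  N_0 = 2
  N_1 = 2 + 2^2 = 6
  N_2 = 2 + 6^2 = 38
So there are 38 ground terms available for substitution.
Each of y, w ranges independently over the available ground terms, and distinct assignments produce distinct instances.
Number of ground instances = 38^2 = 1444.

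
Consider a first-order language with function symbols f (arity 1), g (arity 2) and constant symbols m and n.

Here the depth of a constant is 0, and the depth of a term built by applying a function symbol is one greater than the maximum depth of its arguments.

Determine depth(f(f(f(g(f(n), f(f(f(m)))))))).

depth(f(n)) = 1 + depth(n) = 1 + 0 = 1
depth(f(m)) = 1 + depth(m) = 1 + 0 = 1
depth(f(f(m))) = 1 + depth(f(m)) = 1 + 1 = 2
depth(f(f(f(m)))) = 1 + depth(f(f(m))) = 1 + 2 = 3
depth(g(f(n), f(f(f(m))))) = 1 + max(1, 3) = 4
depth(f(g(f(n), f(f(f(m)))))) = 1 + depth(g(f(n), f(f(f(m))))) = 1 + 4 = 5
depth(f(f(g(f(n), f(f(f(m))))))) = 1 + depth(f(g(f(n), f(f(f(m)))))) = 1 + 5 = 6
depth(f(f(f(g(f(n), f(f(f(m)))))))) = 1 + depth(f(f(g(f(n), f(f(f(m))))))) = 1 + 6 = 7

7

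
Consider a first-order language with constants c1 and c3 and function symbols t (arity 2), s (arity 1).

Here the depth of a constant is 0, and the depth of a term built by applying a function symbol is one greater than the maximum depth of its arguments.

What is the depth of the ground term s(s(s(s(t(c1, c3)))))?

depth(t(c1, c3)) = 1 + max(0, 0) = 1
depth(s(t(c1, c3))) = 1 + depth(t(c1, c3)) = 1 + 1 = 2
depth(s(s(t(c1, c3)))) = 1 + depth(s(t(c1, c3))) = 1 + 2 = 3
depth(s(s(s(t(c1, c3))))) = 1 + depth(s(s(t(c1, c3)))) = 1 + 3 = 4
depth(s(s(s(s(t(c1, c3)))))) = 1 + depth(s(s(s(t(c1, c3))))) = 1 + 4 = 5

5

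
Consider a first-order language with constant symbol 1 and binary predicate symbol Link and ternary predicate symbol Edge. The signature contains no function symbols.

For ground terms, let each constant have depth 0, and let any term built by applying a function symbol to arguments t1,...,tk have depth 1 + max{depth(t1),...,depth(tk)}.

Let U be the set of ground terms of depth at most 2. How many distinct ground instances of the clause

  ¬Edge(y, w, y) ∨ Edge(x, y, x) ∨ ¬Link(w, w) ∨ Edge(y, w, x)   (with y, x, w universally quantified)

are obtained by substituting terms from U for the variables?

Ground terms of depth ≤ 2:
  With no function symbols every ground term is a constant, so there is exactly 1 ground term at every depth bound.
  N_0 = 1
  N_1 = 1
  N_2 = 1
So there is exactly 1 ground term available for substitution.
Each of y, x, w ranges independently over the available ground terms, and distinct assignments produce distinct instances.
Number of ground instances = 1^3 = 1.

1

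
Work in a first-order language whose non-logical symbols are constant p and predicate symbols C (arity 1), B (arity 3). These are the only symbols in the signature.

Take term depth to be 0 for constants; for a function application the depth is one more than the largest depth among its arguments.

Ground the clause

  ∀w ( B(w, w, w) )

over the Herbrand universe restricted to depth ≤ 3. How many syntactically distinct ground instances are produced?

Ground terms of depth ≤ 3:
  With no function symbols every ground term is a constant, so there is exactly 1 ground term at every depth bound.
  N_0 = 1
  N_1 = 1
  N_2 = 1
  N_3 = 1
  Explicitly: p.
So there is exactly 1 ground term available for substitution.
The variable w ranges independently over the available ground terms, and distinct assignments produce distinct instances.
Number of ground instances = 1.

1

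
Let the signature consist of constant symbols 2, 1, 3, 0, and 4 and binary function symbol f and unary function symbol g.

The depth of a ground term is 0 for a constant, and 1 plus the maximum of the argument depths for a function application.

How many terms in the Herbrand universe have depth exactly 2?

Let N_k = |{terms of depth ≤ k}|. Then N_0 = 5 and N_k = 5 + N_{k-1}^2 + N_{k-1} for k ≥ 1 (one summand per function symbol, arity giving the exponent).
N_0 = 5
N_1 = 5 + 5^2 + 5 = 35
N_2 = 5 + 35^2 + 35 = 1265
Terms of depth exactly 2: N_2 − N_1 = 1265 − 35 = 1230.

1230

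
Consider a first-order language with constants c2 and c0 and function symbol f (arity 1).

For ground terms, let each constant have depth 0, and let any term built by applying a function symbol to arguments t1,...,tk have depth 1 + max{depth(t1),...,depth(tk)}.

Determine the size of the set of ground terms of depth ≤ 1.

Count level by level. With function symbols f/1, the terms of depth ≤ k are the 2 constants together with each function applied to depth-≤(k−1) tuples, so N_k = 2 + N_{k-1}.
N_0 = 2
N_1 = 2 + 2 = 4
Explicitly: c2, c0, f(c2), f(c0).

4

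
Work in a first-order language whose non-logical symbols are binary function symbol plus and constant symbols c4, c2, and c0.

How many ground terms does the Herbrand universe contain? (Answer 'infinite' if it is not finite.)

infinite

The signature has at least one function symbol (plus, arity 2) and at least one constant (c4).
Iterating plus gives infinitely many distinct ground terms: c4, plus(c4, c4), plus(plus(c4, c4), plus(c4, c4)), ...
So the Herbrand universe is infinite.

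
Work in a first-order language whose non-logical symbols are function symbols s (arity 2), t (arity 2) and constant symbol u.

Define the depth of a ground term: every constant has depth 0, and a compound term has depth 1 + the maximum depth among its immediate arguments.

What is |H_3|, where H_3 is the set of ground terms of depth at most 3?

723

Count level by level. With function symbols s/2, t/2, the terms of depth ≤ k are the 1 constant together with each function applied to depth-≤(k−1) tuples, so N_k = 1 + N_{k-1}^2 + N_{k-1}^2.
N_0 = 1
N_1 = 1 + 1^2 + 1^2 = 3
N_2 = 1 + 3^2 + 3^2 = 19
N_3 = 1 + 19^2 + 19^2 = 723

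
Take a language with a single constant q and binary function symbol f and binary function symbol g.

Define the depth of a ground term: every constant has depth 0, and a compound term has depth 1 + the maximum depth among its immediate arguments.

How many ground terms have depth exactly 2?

16

Let N_k = |{terms of depth ≤ k}|. Then N_0 = 1 and N_k = 1 + N_{k-1}^2 + N_{k-1}^2 for k ≥ 1 (one summand per function symbol, arity giving the exponent).
N_0 = 1
N_1 = 1 + 1^2 + 1^2 = 3
N_2 = 1 + 3^2 + 3^2 = 19
Terms of depth exactly 2: N_2 − N_1 = 19 − 3 = 16.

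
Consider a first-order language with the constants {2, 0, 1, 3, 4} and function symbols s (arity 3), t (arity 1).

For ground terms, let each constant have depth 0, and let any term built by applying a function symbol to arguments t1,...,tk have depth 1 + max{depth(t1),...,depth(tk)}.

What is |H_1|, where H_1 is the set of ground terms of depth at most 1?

Let N_k count ground terms of depth at most k. Each non-constant term of depth ≤ k is some function symbol applied to depth-≤(k−1) arguments, giving N_k = 5 + N_{k-1}^3 + N_{k-1}.
N_0 = 5
N_1 = 5 + 5^3 + 5 = 135

135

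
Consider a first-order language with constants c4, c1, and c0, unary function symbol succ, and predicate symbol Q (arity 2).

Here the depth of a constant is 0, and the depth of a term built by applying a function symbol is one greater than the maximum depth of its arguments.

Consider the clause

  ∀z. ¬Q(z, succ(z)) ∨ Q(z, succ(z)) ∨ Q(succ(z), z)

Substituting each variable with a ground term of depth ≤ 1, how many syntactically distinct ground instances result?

6

Ground terms of depth ≤ 1:
  Let N_k = |{terms of depth ≤ k}|. Then N_0 = 3 and N_k = 3 + N_{k-1} for k ≥ 1 (one summand per function symbol, arity giving the exponent).
  N_0 = 3
  N_1 = 3 + 3 = 6
  Explicitly: c4, c1, c0, succ(c4), succ(c1), succ(c0).
So there are 6 ground terms available for substitution.
The variable z ranges independently over the available ground terms, and distinct assignments produce distinct instances.
Number of ground instances = 6.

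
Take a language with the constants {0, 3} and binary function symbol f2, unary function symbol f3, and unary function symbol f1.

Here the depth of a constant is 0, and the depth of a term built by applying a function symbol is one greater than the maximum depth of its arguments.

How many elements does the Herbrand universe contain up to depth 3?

15130

Let N_k count ground terms of depth at most k. Each non-constant term of depth ≤ k is some function symbol applied to depth-≤(k−1) arguments, giving N_k = 2 + N_{k-1}^2 + N_{k-1} + N_{k-1}.
N_0 = 2
N_1 = 2 + 2^2 + 2 + 2 = 10
N_2 = 2 + 10^2 + 10 + 10 = 122
N_3 = 2 + 122^2 + 122 + 122 = 15130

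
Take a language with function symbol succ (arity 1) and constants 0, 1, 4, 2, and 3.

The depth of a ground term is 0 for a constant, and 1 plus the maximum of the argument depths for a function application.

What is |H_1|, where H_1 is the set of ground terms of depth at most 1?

10

If N_k denotes the number of depth-≤k ground terms, the 5 constants give N_0 = 5, and each function symbol of arity r contributes N_{k-1}^r new terms at level k: N_k = 5 + N_{k-1}.
N_0 = 5
N_1 = 5 + 5 = 10
Explicitly: 0, 1, 4, 2, 3, succ(0), succ(1), succ(4), succ(2), succ(3).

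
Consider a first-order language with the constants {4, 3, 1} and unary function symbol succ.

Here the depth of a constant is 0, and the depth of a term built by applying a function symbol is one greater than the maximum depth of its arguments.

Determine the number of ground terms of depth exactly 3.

Let N_k = |{terms of depth ≤ k}|. Then N_0 = 3 and N_k = 3 + N_{k-1} for k ≥ 1 (one summand per function symbol, arity giving the exponent).
N_0 = 3
N_1 = 3 + 3 = 6
N_2 = 3 + 6 = 9
N_3 = 3 + 9 = 12
Terms of depth exactly 3: N_3 − N_2 = 12 − 9 = 3.

3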